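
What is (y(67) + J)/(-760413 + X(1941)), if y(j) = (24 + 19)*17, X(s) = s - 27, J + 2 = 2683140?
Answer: -894623/252833 ≈ -3.5384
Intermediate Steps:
J = 2683138 (J = -2 + 2683140 = 2683138)
X(s) = -27 + s
y(j) = 731 (y(j) = 43*17 = 731)
(y(67) + J)/(-760413 + X(1941)) = (731 + 2683138)/(-760413 + (-27 + 1941)) = 2683869/(-760413 + 1914) = 2683869/(-758499) = 2683869*(-1/758499) = -894623/252833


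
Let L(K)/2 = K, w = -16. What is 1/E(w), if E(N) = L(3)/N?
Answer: -8/3 ≈ -2.6667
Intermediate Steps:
L(K) = 2*K
E(N) = 6/N (E(N) = (2*3)/N = 6/N)
1/E(w) = 1/(6/(-16)) = 1/(6*(-1/16)) = 1/(-3/8) = -8/3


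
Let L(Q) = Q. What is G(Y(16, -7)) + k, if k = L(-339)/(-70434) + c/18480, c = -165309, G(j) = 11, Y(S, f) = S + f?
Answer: 21275509/10330320 ≈ 2.0595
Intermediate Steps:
k = -92358011/10330320 (k = -339/(-70434) - 165309/18480 = -339*(-1/70434) - 165309*1/18480 = 113/23478 - 55103/6160 = -92358011/10330320 ≈ -8.9405)
G(Y(16, -7)) + k = 11 - 92358011/10330320 = 21275509/10330320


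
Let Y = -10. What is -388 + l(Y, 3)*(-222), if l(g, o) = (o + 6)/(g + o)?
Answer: -718/7 ≈ -102.57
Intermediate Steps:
l(g, o) = (6 + o)/(g + o)
-388 + l(Y, 3)*(-222) = -388 + ((6 + 3)/(-10 + 3))*(-222) = -388 + (9/(-7))*(-222) = -388 - ⅐*9*(-222) = -388 - 9/7*(-222) = -388 + 1998/7 = -718/7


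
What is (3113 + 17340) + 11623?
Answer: 32076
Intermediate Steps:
(3113 + 17340) + 11623 = 20453 + 11623 = 32076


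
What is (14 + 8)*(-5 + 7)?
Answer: 44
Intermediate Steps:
(14 + 8)*(-5 + 7) = 22*2 = 44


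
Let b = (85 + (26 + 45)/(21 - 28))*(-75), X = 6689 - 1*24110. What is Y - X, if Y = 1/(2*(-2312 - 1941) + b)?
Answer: 1721926475/98842 ≈ 17421.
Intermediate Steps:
X = -17421 (X = 6689 - 24110 = -17421)
b = -39300/7 (b = (85 + 71/(-7))*(-75) = (85 + 71*(-⅐))*(-75) = (85 - 71/7)*(-75) = (524/7)*(-75) = -39300/7 ≈ -5614.3)
Y = -7/98842 (Y = 1/(2*(-2312 - 1941) - 39300/7) = 1/(2*(-4253) - 39300/7) = 1/(-8506 - 39300/7) = 1/(-98842/7) = -7/98842 ≈ -7.0820e-5)
Y - X = -7/98842 - 1*(-17421) = -7/98842 + 17421 = 1721926475/98842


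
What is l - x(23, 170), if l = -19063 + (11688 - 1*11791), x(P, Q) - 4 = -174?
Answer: -18996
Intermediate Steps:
x(P, Q) = -170 (x(P, Q) = 4 - 174 = -170)
l = -19166 (l = -19063 + (11688 - 11791) = -19063 - 103 = -19166)
l - x(23, 170) = -19166 - 1*(-170) = -19166 + 170 = -18996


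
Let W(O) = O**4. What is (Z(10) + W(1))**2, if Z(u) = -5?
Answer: 16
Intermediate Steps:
(Z(10) + W(1))**2 = (-5 + 1**4)**2 = (-5 + 1)**2 = (-4)**2 = 16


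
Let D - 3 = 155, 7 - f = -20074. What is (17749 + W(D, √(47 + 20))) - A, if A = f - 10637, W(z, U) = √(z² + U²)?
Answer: 8305 + √25031 ≈ 8463.2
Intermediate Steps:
f = 20081 (f = 7 - 1*(-20074) = 7 + 20074 = 20081)
D = 158 (D = 3 + 155 = 158)
W(z, U) = √(U² + z²)
A = 9444 (A = 20081 - 10637 = 9444)
(17749 + W(D, √(47 + 20))) - A = (17749 + √((√(47 + 20))² + 158²)) - 1*9444 = (17749 + √((√67)² + 24964)) - 9444 = (17749 + √(67 + 24964)) - 9444 = (17749 + √25031) - 9444 = 8305 + √25031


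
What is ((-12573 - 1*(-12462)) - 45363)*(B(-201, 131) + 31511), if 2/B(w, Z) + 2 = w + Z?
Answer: -8597579705/6 ≈ -1.4329e+9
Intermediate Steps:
B(w, Z) = 2/(-2 + Z + w) (B(w, Z) = 2/(-2 + (w + Z)) = 2/(-2 + (Z + w)) = 2/(-2 + Z + w))
((-12573 - 1*(-12462)) - 45363)*(B(-201, 131) + 31511) = ((-12573 - 1*(-12462)) - 45363)*(2/(-2 + 131 - 201) + 31511) = ((-12573 + 12462) - 45363)*(2/(-72) + 31511) = (-111 - 45363)*(2*(-1/72) + 31511) = -45474*(-1/36 + 31511) = -45474*1134395/36 = -8597579705/6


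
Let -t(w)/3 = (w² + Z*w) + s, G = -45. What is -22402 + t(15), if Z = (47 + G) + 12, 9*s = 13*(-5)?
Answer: -71056/3 ≈ -23685.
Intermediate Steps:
s = -65/9 (s = (13*(-5))/9 = (⅑)*(-65) = -65/9 ≈ -7.2222)
Z = 14 (Z = (47 - 45) + 12 = 2 + 12 = 14)
t(w) = 65/3 - 42*w - 3*w² (t(w) = -3*((w² + 14*w) - 65/9) = -3*(-65/9 + w² + 14*w) = 65/3 - 42*w - 3*w²)
-22402 + t(15) = -22402 + (65/3 - 42*15 - 3*15²) = -22402 + (65/3 - 630 - 3*225) = -22402 + (65/3 - 630 - 675) = -22402 - 3850/3 = -71056/3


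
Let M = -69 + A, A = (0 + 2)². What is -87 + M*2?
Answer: -217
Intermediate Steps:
A = 4 (A = 2² = 4)
M = -65 (M = -69 + 4 = -65)
-87 + M*2 = -87 - 65*2 = -87 - 130 = -217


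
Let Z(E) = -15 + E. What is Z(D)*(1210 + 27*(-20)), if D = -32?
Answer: -31490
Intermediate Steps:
Z(D)*(1210 + 27*(-20)) = (-15 - 32)*(1210 + 27*(-20)) = -47*(1210 - 540) = -47*670 = -31490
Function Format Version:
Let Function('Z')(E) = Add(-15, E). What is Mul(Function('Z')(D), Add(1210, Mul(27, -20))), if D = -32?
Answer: -31490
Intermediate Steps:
Mul(Function('Z')(D), Add(1210, Mul(27, -20))) = Mul(Add(-15, -32), Add(1210, Mul(27, -20))) = Mul(-47, Add(1210, -540)) = Mul(-47, 670) = -31490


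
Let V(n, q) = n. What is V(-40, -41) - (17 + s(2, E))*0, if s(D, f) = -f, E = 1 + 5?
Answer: -40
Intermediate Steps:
E = 6
V(-40, -41) - (17 + s(2, E))*0 = -40 - (17 - 1*6)*0 = -40 - (17 - 6)*0 = -40 - 11*0 = -40 - 1*0 = -40 + 0 = -40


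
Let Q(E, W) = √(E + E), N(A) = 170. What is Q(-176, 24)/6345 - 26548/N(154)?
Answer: -13274/85 + 4*I*√22/6345 ≈ -156.16 + 0.0029569*I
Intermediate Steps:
Q(E, W) = √2*√E (Q(E, W) = √(2*E) = √2*√E)
Q(-176, 24)/6345 - 26548/N(154) = (√2*√(-176))/6345 - 26548/170 = (√2*(4*I*√11))*(1/6345) - 26548*1/170 = (4*I*√22)*(1/6345) - 13274/85 = 4*I*√22/6345 - 13274/85 = -13274/85 + 4*I*√22/6345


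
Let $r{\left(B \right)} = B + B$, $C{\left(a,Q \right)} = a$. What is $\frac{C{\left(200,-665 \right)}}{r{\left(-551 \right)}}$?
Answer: $- \frac{100}{551} \approx -0.18149$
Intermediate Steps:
$r{\left(B \right)} = 2 B$
$\frac{C{\left(200,-665 \right)}}{r{\left(-551 \right)}} = \frac{200}{2 \left(-551\right)} = \frac{200}{-1102} = 200 \left(- \frac{1}{1102}\right) = - \frac{100}{551}$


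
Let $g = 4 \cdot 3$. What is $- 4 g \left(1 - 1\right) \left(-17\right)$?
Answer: $0$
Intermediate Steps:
$g = 12$
$- 4 g \left(1 - 1\right) \left(-17\right) = - 4 \cdot 12 \left(1 - 1\right) \left(-17\right) = - 4 \cdot 12 \cdot 0 \left(-17\right) = \left(-4\right) 0 \left(-17\right) = 0 \left(-17\right) = 0$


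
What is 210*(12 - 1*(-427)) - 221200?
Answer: -129010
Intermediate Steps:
210*(12 - 1*(-427)) - 221200 = 210*(12 + 427) - 221200 = 210*439 - 221200 = 92190 - 221200 = -129010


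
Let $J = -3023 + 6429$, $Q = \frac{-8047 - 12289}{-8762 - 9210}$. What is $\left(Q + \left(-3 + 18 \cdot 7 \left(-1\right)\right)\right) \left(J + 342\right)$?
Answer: $- \frac{2153274724}{4493} \approx -4.7925 \cdot 10^{5}$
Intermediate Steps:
$Q = \frac{5084}{4493}$ ($Q = - \frac{20336}{-17972} = \left(-20336\right) \left(- \frac{1}{17972}\right) = \frac{5084}{4493} \approx 1.1315$)
$J = 3406$
$\left(Q + \left(-3 + 18 \cdot 7 \left(-1\right)\right)\right) \left(J + 342\right) = \left(\frac{5084}{4493} + \left(-3 + 18 \cdot 7 \left(-1\right)\right)\right) \left(3406 + 342\right) = \left(\frac{5084}{4493} + \left(-3 + 18 \left(-7\right)\right)\right) 3748 = \left(\frac{5084}{4493} - 129\right) 3748 = \left(- \frac{574513}{4493}\right) 3748 = - \frac{2153274724}{4493}$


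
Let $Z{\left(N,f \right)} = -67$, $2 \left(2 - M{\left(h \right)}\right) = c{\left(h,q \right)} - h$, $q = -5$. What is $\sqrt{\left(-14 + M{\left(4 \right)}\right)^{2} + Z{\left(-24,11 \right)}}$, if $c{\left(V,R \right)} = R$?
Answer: $\frac{i \sqrt{43}}{2} \approx 3.2787 i$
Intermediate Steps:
$M{\left(h \right)} = \frac{9}{2} + \frac{h}{2}$ ($M{\left(h \right)} = 2 - \frac{-5 - h}{2} = 2 + \left(\frac{5}{2} + \frac{h}{2}\right) = \frac{9}{2} + \frac{h}{2}$)
$\sqrt{\left(-14 + M{\left(4 \right)}\right)^{2} + Z{\left(-24,11 \right)}} = \sqrt{\left(-14 + \left(\frac{9}{2} + \frac{1}{2} \cdot 4\right)\right)^{2} - 67} = \sqrt{\left(-14 + \left(\frac{9}{2} + 2\right)\right)^{2} - 67} = \sqrt{\left(-14 + \frac{13}{2}\right)^{2} - 67} = \sqrt{\left(- \frac{15}{2}\right)^{2} - 67} = \sqrt{\frac{225}{4} - 67} = \sqrt{- \frac{43}{4}} = \frac{i \sqrt{43}}{2}$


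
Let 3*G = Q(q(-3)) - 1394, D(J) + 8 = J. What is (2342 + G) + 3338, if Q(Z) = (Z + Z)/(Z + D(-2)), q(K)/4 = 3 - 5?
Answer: 140822/27 ≈ 5215.6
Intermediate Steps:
D(J) = -8 + J
q(K) = -8 (q(K) = 4*(3 - 5) = 4*(-2) = -8)
Q(Z) = 2*Z/(-10 + Z) (Q(Z) = (Z + Z)/(Z + (-8 - 2)) = (2*Z)/(Z - 10) = (2*Z)/(-10 + Z) = 2*Z/(-10 + Z))
G = -12538/27 (G = (2*(-8)/(-10 - 8) - 1394)/3 = (2*(-8)/(-18) - 1394)/3 = (2*(-8)*(-1/18) - 1394)/3 = (8/9 - 1394)/3 = (⅓)*(-12538/9) = -12538/27 ≈ -464.37)
(2342 + G) + 3338 = (2342 - 12538/27) + 3338 = 50696/27 + 3338 = 140822/27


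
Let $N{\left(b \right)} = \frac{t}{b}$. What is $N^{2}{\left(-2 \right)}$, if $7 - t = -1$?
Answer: $16$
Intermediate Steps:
$t = 8$ ($t = 7 - -1 = 7 + 1 = 8$)
$N{\left(b \right)} = \frac{8}{b}$
$N^{2}{\left(-2 \right)} = \left(\frac{8}{-2}\right)^{2} = \left(8 \left(- \frac{1}{2}\right)\right)^{2} = \left(-4\right)^{2} = 16$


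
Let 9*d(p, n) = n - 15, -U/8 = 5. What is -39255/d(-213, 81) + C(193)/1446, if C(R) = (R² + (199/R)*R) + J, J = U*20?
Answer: -28246989/5302 ≈ -5327.6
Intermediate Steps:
U = -40 (U = -8*5 = -40)
J = -800 (J = -40*20 = -800)
C(R) = -601 + R² (C(R) = (R² + (199/R)*R) - 800 = (R² + 199) - 800 = (199 + R²) - 800 = -601 + R²)
d(p, n) = -5/3 + n/9 (d(p, n) = (n - 15)/9 = (-15 + n)/9 = -5/3 + n/9)
-39255/d(-213, 81) + C(193)/1446 = -39255/(-5/3 + (⅑)*81) + (-601 + 193²)/1446 = -39255/(-5/3 + 9) + (-601 + 37249)*(1/1446) = -39255/22/3 + 36648*(1/1446) = -39255*3/22 + 6108/241 = -117765/22 + 6108/241 = -28246989/5302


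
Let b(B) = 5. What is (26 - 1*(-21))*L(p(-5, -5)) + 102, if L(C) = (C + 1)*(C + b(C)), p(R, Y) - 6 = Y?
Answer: 666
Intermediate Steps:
p(R, Y) = 6 + Y
L(C) = (1 + C)*(5 + C) (L(C) = (C + 1)*(C + 5) = (1 + C)*(5 + C))
(26 - 1*(-21))*L(p(-5, -5)) + 102 = (26 - 1*(-21))*(5 + (6 - 5)² + 6*(6 - 5)) + 102 = (26 + 21)*(5 + 1² + 6*1) + 102 = 47*(5 + 1 + 6) + 102 = 47*12 + 102 = 564 + 102 = 666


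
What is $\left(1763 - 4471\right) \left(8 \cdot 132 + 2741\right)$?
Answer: $-10282276$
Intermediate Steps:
$\left(1763 - 4471\right) \left(8 \cdot 132 + 2741\right) = - 2708 \left(1056 + 2741\right) = \left(-2708\right) 3797 = -10282276$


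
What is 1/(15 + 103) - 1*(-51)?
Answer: 6019/118 ≈ 51.008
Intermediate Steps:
1/(15 + 103) - 1*(-51) = 1/118 + 51 = 6019/118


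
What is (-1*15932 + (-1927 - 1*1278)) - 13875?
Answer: -33012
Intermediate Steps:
(-1*15932 + (-1927 - 1*1278)) - 13875 = (-15932 + (-1927 - 1278)) - 13875 = (-15932 - 3205) - 13875 = -19137 - 13875 = -33012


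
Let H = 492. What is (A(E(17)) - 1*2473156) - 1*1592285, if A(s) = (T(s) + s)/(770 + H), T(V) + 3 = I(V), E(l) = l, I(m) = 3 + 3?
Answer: -2565293261/631 ≈ -4.0654e+6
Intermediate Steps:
I(m) = 6
T(V) = 3 (T(V) = -3 + 6 = 3)
A(s) = 3/1262 + s/1262 (A(s) = (3 + s)/(770 + 492) = (3 + s)/1262 = (3 + s)*(1/1262) = 3/1262 + s/1262)
(A(E(17)) - 1*2473156) - 1*1592285 = ((3/1262 + (1/1262)*17) - 1*2473156) - 1*1592285 = ((3/1262 + 17/1262) - 2473156) - 1592285 = (10/631 - 2473156) - 1592285 = -1560561426/631 - 1592285 = -2565293261/631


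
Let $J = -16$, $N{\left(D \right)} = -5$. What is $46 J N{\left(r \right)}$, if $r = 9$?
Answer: $3680$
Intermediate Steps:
$46 J N{\left(r \right)} = 46 \left(-16\right) \left(-5\right) = \left(-736\right) \left(-5\right) = 3680$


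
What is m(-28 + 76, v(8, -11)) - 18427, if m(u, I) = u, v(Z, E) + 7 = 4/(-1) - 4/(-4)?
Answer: -18379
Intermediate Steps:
v(Z, E) = -10 (v(Z, E) = -7 + (4/(-1) - 4/(-4)) = -7 + (4*(-1) - 4*(-1/4)) = -7 + (-4 + 1) = -7 - 3 = -10)
m(-28 + 76, v(8, -11)) - 18427 = (-28 + 76) - 18427 = 48 - 18427 = -18379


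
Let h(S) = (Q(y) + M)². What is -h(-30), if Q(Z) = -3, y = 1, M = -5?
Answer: -64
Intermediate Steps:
h(S) = 64 (h(S) = (-3 - 5)² = (-8)² = 64)
-h(-30) = -1*64 = -64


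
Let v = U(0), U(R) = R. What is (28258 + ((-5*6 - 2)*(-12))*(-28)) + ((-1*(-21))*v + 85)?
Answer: 17591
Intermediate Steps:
v = 0
(28258 + ((-5*6 - 2)*(-12))*(-28)) + ((-1*(-21))*v + 85) = (28258 + ((-5*6 - 2)*(-12))*(-28)) + (-1*(-21)*0 + 85) = (28258 + ((-30 - 2)*(-12))*(-28)) + (21*0 + 85) = (28258 - 32*(-12)*(-28)) + (0 + 85) = (28258 + 384*(-28)) + 85 = (28258 - 10752) + 85 = 17506 + 85 = 17591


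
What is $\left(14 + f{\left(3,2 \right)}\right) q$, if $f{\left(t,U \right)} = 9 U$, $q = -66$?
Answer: $-2112$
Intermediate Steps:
$\left(14 + f{\left(3,2 \right)}\right) q = \left(14 + 9 \cdot 2\right) \left(-66\right) = \left(14 + 18\right) \left(-66\right) = 32 \left(-66\right) = -2112$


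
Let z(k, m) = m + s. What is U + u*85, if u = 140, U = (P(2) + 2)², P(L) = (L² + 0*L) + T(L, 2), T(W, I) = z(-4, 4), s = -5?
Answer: 11925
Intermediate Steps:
z(k, m) = -5 + m (z(k, m) = m - 5 = -5 + m)
T(W, I) = -1 (T(W, I) = -5 + 4 = -1)
P(L) = -1 + L² (P(L) = (L² + 0*L) - 1 = (L² + 0) - 1 = L² - 1 = -1 + L²)
U = 25 (U = ((-1 + 2²) + 2)² = ((-1 + 4) + 2)² = (3 + 2)² = 5² = 25)
U + u*85 = 25 + 140*85 = 25 + 11900 = 11925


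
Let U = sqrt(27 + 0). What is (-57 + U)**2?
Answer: 3276 - 342*sqrt(3) ≈ 2683.6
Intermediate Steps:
U = 3*sqrt(3) (U = sqrt(27) = 3*sqrt(3) ≈ 5.1962)
(-57 + U)**2 = (-57 + 3*sqrt(3))**2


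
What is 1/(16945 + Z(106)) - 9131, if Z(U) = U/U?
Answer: -154733925/16946 ≈ -9131.0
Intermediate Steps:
Z(U) = 1
1/(16945 + Z(106)) - 9131 = 1/(16945 + 1) - 9131 = 1/16946 - 9131 = -154733925/16946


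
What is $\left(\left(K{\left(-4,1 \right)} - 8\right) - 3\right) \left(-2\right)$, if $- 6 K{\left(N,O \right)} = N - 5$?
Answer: $19$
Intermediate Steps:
$K{\left(N,O \right)} = \frac{5}{6} - \frac{N}{6}$ ($K{\left(N,O \right)} = - \frac{N - 5}{6} = - \frac{-5 + N}{6} = \frac{5}{6} - \frac{N}{6}$)
$\left(\left(K{\left(-4,1 \right)} - 8\right) - 3\right) \left(-2\right) = \left(\left(\left(\frac{5}{6} - - \frac{2}{3}\right) - 8\right) - 3\right) \left(-2\right) = \left(\left(\left(\frac{5}{6} + \frac{2}{3}\right) - 8\right) - 3\right) \left(-2\right) = \left(\left(\frac{3}{2} - 8\right) - 3\right) \left(-2\right) = \left(- \frac{13}{2} - 3\right) \left(-2\right) = \left(- \frac{19}{2}\right) \left(-2\right) = 19$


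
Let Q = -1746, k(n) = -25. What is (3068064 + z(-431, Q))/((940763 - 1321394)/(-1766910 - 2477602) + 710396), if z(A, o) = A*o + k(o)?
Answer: 16216433989280/3015284727383 ≈ 5.3781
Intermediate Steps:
z(A, o) = -25 + A*o (z(A, o) = A*o - 25 = -25 + A*o)
(3068064 + z(-431, Q))/((940763 - 1321394)/(-1766910 - 2477602) + 710396) = (3068064 + (-25 - 431*(-1746)))/((940763 - 1321394)/(-1766910 - 2477602) + 710396) = (3068064 + (-25 + 752526))/(-380631/(-4244512) + 710396) = (3068064 + 752501)/(-380631*(-1/4244512) + 710396) = 3820565/(380631/4244512 + 710396) = 3820565/(3015284727383/4244512) = 3820565*(4244512/3015284727383) = 16216433989280/3015284727383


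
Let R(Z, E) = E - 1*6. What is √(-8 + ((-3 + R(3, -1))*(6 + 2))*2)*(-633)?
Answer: -1266*I*√42 ≈ -8204.6*I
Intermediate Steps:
R(Z, E) = -6 + E (R(Z, E) = E - 6 = -6 + E)
√(-8 + ((-3 + R(3, -1))*(6 + 2))*2)*(-633) = √(-8 + ((-3 + (-6 - 1))*(6 + 2))*2)*(-633) = √(-8 + ((-3 - 7)*8)*2)*(-633) = √(-8 - 10*8*2)*(-633) = √(-8 - 80*2)*(-633) = √(-8 - 160)*(-633) = √(-168)*(-633) = (2*I*√42)*(-633) = -1266*I*√42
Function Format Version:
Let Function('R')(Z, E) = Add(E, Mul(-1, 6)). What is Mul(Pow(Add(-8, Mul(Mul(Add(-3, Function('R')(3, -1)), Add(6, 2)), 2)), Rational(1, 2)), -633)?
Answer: Mul(-1266, I, Pow(42, Rational(1, 2))) ≈ Mul(-8204.6, I)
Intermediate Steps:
Function('R')(Z, E) = Add(-6, E) (Function('R')(Z, E) = Add(E, -6) = Add(-6, E))
Mul(Pow(Add(-8, Mul(Mul(Add(-3, Function('R')(3, -1)), Add(6, 2)), 2)), Rational(1, 2)), -633) = Mul(Pow(Add(-8, Mul(Mul(Add(-3, Add(-6, -1)), Add(6, 2)), 2)), Rational(1, 2)), -633) = Mul(Pow(Add(-8, Mul(Mul(Add(-3, -7), 8), 2)), Rational(1, 2)), -633) = Mul(Pow(Add(-8, Mul(Mul(-10, 8), 2)), Rational(1, 2)), -633) = Mul(Pow(Add(-8, Mul(-80, 2)), Rational(1, 2)), -633) = Mul(Pow(Add(-8, -160), Rational(1, 2)), -633) = Mul(Pow(-168, Rational(1, 2)), -633) = Mul(Mul(2, I, Pow(42, Rational(1, 2))), -633) = Mul(-1266, I, Pow(42, Rational(1, 2)))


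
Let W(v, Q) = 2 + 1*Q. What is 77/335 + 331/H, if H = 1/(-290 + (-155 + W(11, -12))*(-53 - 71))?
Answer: 2236550527/335 ≈ 6.6763e+6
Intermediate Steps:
W(v, Q) = 2 + Q
H = 1/20170 (H = 1/(-290 + (-155 + (2 - 12))*(-53 - 71)) = 1/(-290 + (-155 - 10)*(-124)) = 1/(-290 - 165*(-124)) = 1/(-290 + 20460) = 1/20170 ≈ 4.9579e-5)
77/335 + 331/H = 77/335 + 331/(1/20170) = 77*(1/335) + 331*20170 = 77/335 + 6676270 = 2236550527/335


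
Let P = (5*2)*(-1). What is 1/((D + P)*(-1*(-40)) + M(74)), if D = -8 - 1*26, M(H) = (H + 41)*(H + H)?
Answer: 1/15260 ≈ 6.5531e-5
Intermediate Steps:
M(H) = 2*H*(41 + H) (M(H) = (41 + H)*(2*H) = 2*H*(41 + H))
P = -10 (P = 10*(-1) = -10)
D = -34 (D = -8 - 26 = -34)
1/((D + P)*(-1*(-40)) + M(74)) = 1/((-34 - 10)*(-1*(-40)) + 2*74*(41 + 74)) = 1/(-44*40 + 2*74*115) = 1/(-1760 + 17020) = 1/15260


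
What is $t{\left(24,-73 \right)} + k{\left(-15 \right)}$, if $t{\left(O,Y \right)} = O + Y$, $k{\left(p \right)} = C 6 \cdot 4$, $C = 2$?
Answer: $-1$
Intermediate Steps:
$k{\left(p \right)} = 48$ ($k{\left(p \right)} = 2 \cdot 6 \cdot 4 = 12 \cdot 4 = 48$)
$t{\left(24,-73 \right)} + k{\left(-15 \right)} = \left(24 - 73\right) + 48 = -49 + 48 = -1$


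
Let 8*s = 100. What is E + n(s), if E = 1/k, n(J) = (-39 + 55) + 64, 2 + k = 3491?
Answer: 279121/3489 ≈ 80.000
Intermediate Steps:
k = 3489 (k = -2 + 3491 = 3489)
s = 25/2 (s = (1/8)*100 = 25/2 ≈ 12.500)
n(J) = 80 (n(J) = 16 + 64 = 80)
E = 1/3489 ≈ 0.00028661
E + n(s) = 1/3489 + 80 = 279121/3489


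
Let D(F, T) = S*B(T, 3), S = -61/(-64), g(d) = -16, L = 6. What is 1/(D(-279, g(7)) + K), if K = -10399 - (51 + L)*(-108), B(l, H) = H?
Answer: -64/271369 ≈ -0.00023584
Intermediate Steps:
S = 61/64 (S = -61*(-1/64) = 61/64 ≈ 0.95313)
D(F, T) = 183/64 (D(F, T) = (61/64)*3 = 183/64)
K = -4243 (K = -10399 - (51 + 6)*(-108) = -10399 - 57*(-108) = -10399 - 1*(-6156) = -10399 + 6156 = -4243)
1/(D(-279, g(7)) + K) = 1/(183/64 - 4243) = 1/(-271369/64) = -64/271369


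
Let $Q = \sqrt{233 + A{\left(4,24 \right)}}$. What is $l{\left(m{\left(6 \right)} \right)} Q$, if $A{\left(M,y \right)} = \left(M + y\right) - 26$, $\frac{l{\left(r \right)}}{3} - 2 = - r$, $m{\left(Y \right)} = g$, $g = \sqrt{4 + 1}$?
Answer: $3 \sqrt{235} \left(2 - \sqrt{5}\right) \approx -10.857$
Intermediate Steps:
$g = \sqrt{5} \approx 2.2361$
$m{\left(Y \right)} = \sqrt{5}$
$l{\left(r \right)} = 6 - 3 r$ ($l{\left(r \right)} = 6 + 3 \left(- r\right) = 6 - 3 r$)
$A{\left(M,y \right)} = -26 + M + y$
$Q = \sqrt{235}$ ($Q = \sqrt{233 + \left(-26 + 4 + 24\right)} = \sqrt{233 + 2} = \sqrt{235} \approx 15.33$)
$l{\left(m{\left(6 \right)} \right)} Q = \left(6 - 3 \sqrt{5}\right) \sqrt{235} = \sqrt{235} \left(6 - 3 \sqrt{5}\right)$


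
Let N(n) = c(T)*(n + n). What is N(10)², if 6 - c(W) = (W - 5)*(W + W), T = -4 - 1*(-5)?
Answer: 78400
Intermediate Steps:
T = 1 (T = -4 + 5 = 1)
c(W) = 6 - 2*W*(-5 + W) (c(W) = 6 - (W - 5)*(W + W) = 6 - (-5 + W)*2*W = 6 - 2*W*(-5 + W))
N(n) = 28*n (N(n) = (6 - 2*1² + 10*1)*(n + n) = (6 - 2*1 + 10)*(2*n) = (6 - 2 + 10)*(2*n) = 14*(2*n) = 28*n)
N(10)² = (28*10)² = 280² = 78400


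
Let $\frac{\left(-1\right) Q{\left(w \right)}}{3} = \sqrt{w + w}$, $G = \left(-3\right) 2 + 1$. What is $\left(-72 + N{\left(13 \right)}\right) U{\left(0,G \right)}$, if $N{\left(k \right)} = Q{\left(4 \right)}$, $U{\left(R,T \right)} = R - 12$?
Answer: $864 + 72 \sqrt{2} \approx 965.82$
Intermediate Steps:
$G = -5$ ($G = -6 + 1 = -5$)
$U{\left(R,T \right)} = -12 + R$
$Q{\left(w \right)} = - 3 \sqrt{2} \sqrt{w}$ ($Q{\left(w \right)} = - 3 \sqrt{w + w} = - 3 \sqrt{2 w} = - 3 \sqrt{2} \sqrt{w}$)
$N{\left(k \right)} = - 6 \sqrt{2}$ ($N{\left(k \right)} = - 3 \sqrt{2} \sqrt{4} = \left(-3\right) \sqrt{2} \cdot 2 = - 6 \sqrt{2}$)
$\left(-72 + N{\left(13 \right)}\right) U{\left(0,G \right)} = \left(-72 - 6 \sqrt{2}\right) \left(-12 + 0\right) = \left(-72 - 6 \sqrt{2}\right) \left(-12\right) = 864 + 72 \sqrt{2}$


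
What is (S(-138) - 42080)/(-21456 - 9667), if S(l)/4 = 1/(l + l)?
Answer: 2903521/2147487 ≈ 1.3521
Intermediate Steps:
S(l) = 2/l (S(l) = 4/(l + l) = 4/((2*l)) = 4*(1/(2*l)) = 2/l)
(S(-138) - 42080)/(-21456 - 9667) = (2/(-138) - 42080)/(-21456 - 9667) = (2*(-1/138) - 42080)/(-31123) = (-1/69 - 42080)*(-1/31123) = -2903521/69*(-1/31123) = 2903521/2147487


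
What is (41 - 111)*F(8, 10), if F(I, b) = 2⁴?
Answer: -1120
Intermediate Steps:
F(I, b) = 16
(41 - 111)*F(8, 10) = (41 - 111)*16 = -70*16 = -1120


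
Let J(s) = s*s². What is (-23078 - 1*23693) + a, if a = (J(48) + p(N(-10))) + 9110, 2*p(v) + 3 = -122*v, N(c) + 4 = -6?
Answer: 147079/2 ≈ 73540.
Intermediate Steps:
N(c) = -10 (N(c) = -4 - 6 = -10)
p(v) = -3/2 - 61*v (p(v) = -3/2 + (-122*v)/2 = -3/2 - 61*v)
J(s) = s³
a = 240621/2 (a = (48³ + (-3/2 - 61*(-10))) + 9110 = (110592 + (-3/2 + 610)) + 9110 = (110592 + 1217/2) + 9110 = 222401/2 + 9110 = 240621/2 ≈ 1.2031e+5)
(-23078 - 1*23693) + a = (-23078 - 1*23693) + 240621/2 = (-23078 - 23693) + 240621/2 = -46771 + 240621/2 = 147079/2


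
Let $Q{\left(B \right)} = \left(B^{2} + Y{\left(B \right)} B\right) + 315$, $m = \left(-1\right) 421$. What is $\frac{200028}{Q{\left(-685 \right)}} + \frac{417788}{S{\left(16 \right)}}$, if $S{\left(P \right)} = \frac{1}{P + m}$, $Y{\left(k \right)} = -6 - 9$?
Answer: $- \frac{81186684234072}{479815} \approx -1.692 \cdot 10^{8}$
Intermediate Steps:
$m = -421$
$Y{\left(k \right)} = -15$ ($Y{\left(k \right)} = -6 - 9 = -15$)
$Q{\left(B \right)} = 315 + B^{2} - 15 B$ ($Q{\left(B \right)} = \left(B^{2} - 15 B\right) + 315 = 315 + B^{2} - 15 B$)
$S{\left(P \right)} = \frac{1}{-421 + P}$ ($S{\left(P \right)} = \frac{1}{P - 421} = \frac{1}{-421 + P}$)
$\frac{200028}{Q{\left(-685 \right)}} + \frac{417788}{S{\left(16 \right)}} = \frac{200028}{315 + \left(-685\right)^{2} - -10275} + \frac{417788}{\frac{1}{-421 + 16}} = \frac{200028}{315 + 469225 + 10275} + \frac{417788}{\frac{1}{-405}} = \frac{200028}{479815} + \frac{417788}{- \frac{1}{405}} = 200028 \cdot \frac{1}{479815} + 417788 \left(-405\right) = \frac{200028}{479815} - 169204140 = - \frac{81186684234072}{479815}$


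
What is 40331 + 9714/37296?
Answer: 250699115/6216 ≈ 40331.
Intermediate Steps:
40331 + 9714/37296 = 40331 + 9714*(1/37296) = 40331 + 1619/6216 = 250699115/6216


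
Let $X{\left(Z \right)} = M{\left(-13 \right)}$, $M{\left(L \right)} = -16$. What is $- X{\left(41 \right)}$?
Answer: $16$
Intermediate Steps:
$X{\left(Z \right)} = -16$
$- X{\left(41 \right)} = \left(-1\right) \left(-16\right) = 16$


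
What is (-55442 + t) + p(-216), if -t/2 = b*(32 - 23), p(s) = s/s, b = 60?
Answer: -56521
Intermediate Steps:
p(s) = 1
t = -1080 (t = -120*(32 - 23) = -120*9 = -2*540 = -1080)
(-55442 + t) + p(-216) = (-55442 - 1080) + 1 = -56522 + 1 = -56521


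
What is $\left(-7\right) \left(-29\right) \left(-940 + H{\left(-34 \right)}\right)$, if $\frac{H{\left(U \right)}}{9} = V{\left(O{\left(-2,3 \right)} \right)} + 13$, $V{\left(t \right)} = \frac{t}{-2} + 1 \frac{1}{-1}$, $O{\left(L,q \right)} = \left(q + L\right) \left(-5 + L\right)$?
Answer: $- \frac{325003}{2} \approx -1.625 \cdot 10^{5}$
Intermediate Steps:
$O{\left(L,q \right)} = \left(-5 + L\right) \left(L + q\right)$ ($O{\left(L,q \right)} = \left(L + q\right) \left(-5 + L\right) = \left(-5 + L\right) \left(L + q\right)$)
$V{\left(t \right)} = -1 - \frac{t}{2}$ ($V{\left(t \right)} = t \left(- \frac{1}{2}\right) + 1 \left(-1\right) = - \frac{t}{2} - 1 = -1 - \frac{t}{2}$)
$H{\left(U \right)} = \frac{279}{2}$ ($H{\left(U \right)} = 9 \left(\left(-1 - \frac{\left(-2\right)^{2} - -10 - 15 - 6}{2}\right) + 13\right) = 9 \left(\left(-1 - \frac{4 + 10 - 15 - 6}{2}\right) + 13\right) = 9 \left(\left(-1 - - \frac{7}{2}\right) + 13\right) = 9 \left(\left(-1 + \frac{7}{2}\right) + 13\right) = 9 \left(\frac{5}{2} + 13\right) = 9 \cdot \frac{31}{2} = \frac{279}{2}$)
$\left(-7\right) \left(-29\right) \left(-940 + H{\left(-34 \right)}\right) = \left(-7\right) \left(-29\right) \left(-940 + \frac{279}{2}\right) = 203 \left(- \frac{1601}{2}\right) = - \frac{325003}{2}$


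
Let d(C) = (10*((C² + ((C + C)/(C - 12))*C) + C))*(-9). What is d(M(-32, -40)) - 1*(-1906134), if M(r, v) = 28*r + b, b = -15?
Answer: -66957113238/923 ≈ -7.2543e+7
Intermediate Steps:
M(r, v) = -15 + 28*r (M(r, v) = 28*r - 15 = -15 + 28*r)
d(C) = -90*C - 90*C² - 180*C²/(-12 + C) (d(C) = (10*((C² + ((2*C)/(-12 + C))*C) + C))*(-9) = (10*((C² + (2*C/(-12 + C))*C) + C))*(-9) = (10*((C² + 2*C²/(-12 + C)) + C))*(-9) = (10*(C + C² + 2*C²/(-12 + C)))*(-9) = (10*C + 10*C² + 20*C²/(-12 + C))*(-9) = -90*C - 90*C² - 180*C²/(-12 + C))
d(M(-32, -40)) - 1*(-1906134) = 90*(-15 + 28*(-32))*(12 - (-15 + 28*(-32))² + 9*(-15 + 28*(-32)))/(-12 + (-15 + 28*(-32))) - 1*(-1906134) = 90*(-15 - 896)*(12 - (-15 - 896)² + 9*(-15 - 896))/(-12 + (-15 - 896)) + 1906134 = 90*(-911)*(12 - 1*(-911)² + 9*(-911))/(-12 - 911) + 1906134 = 90*(-911)*(12 - 1*829921 - 8199)/(-923) + 1906134 = 90*(-911)*(-1/923)*(12 - 829921 - 8199) + 1906134 = 90*(-911)*(-1/923)*(-838108) + 1906134 = -68716474920/923 + 1906134 = -66957113238/923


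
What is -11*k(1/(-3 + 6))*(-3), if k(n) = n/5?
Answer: 11/5 ≈ 2.2000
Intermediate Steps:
k(n) = n/5 (k(n) = n*(⅕) = n/5)
-11*k(1/(-3 + 6))*(-3) = -11/(5*(-3 + 6))*(-3) = -11/(5*3)*(-3) = -11*1/15*(-3) = -11/15*(-3) = 11/5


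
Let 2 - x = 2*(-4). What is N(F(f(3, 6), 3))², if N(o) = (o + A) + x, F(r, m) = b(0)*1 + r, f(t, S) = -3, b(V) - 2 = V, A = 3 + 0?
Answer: 144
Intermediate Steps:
A = 3
b(V) = 2 + V
F(r, m) = 2 + r (F(r, m) = (2 + 0)*1 + r = 2*1 + r = 2 + r)
x = 10 (x = 2 - 2*(-4) = 2 - 1*(-8) = 2 + 8 = 10)
N(o) = 13 + o (N(o) = (o + 3) + 10 = (3 + o) + 10 = 13 + o)
N(F(f(3, 6), 3))² = (13 + (2 - 3))² = (13 - 1)² = 12² = 144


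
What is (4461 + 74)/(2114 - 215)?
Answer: 4535/1899 ≈ 2.3881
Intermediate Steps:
(4461 + 74)/(2114 - 215) = 4535/1899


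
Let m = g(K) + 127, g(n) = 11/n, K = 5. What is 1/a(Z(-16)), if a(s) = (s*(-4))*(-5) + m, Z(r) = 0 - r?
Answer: 5/2246 ≈ 0.0022262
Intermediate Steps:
m = 646/5 (m = 11/5 + 127 = 646/5 ≈ 129.20)
Z(r) = -r
a(s) = 646/5 + 20*s (a(s) = (s*(-4))*(-5) + 646/5 = -4*s*(-5) + 646/5 = 20*s + 646/5 = 646/5 + 20*s)
1/a(Z(-16)) = 1/(646/5 + 20*(-1*(-16))) = 1/(646/5 + 20*16) = 1/(646/5 + 320) = 1/(2246/5) = 5/2246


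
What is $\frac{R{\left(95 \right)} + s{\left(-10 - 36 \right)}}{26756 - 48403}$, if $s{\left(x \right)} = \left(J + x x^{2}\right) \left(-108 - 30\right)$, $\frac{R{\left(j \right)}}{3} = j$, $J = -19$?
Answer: $- \frac{13435275}{21647} \approx -620.65$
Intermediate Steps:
$R{\left(j \right)} = 3 j$
$s{\left(x \right)} = 2622 - 138 x^{3}$ ($s{\left(x \right)} = \left(-19 + x x^{2}\right) \left(-108 - 30\right) = \left(-19 + x^{3}\right) \left(-138\right) = 2622 - 138 x^{3}$)
$\frac{R{\left(95 \right)} + s{\left(-10 - 36 \right)}}{26756 - 48403} = \frac{3 \cdot 95 - \left(-2622 + 138 \left(-10 - 36\right)^{3}\right)}{26756 - 48403} = \frac{285 - \left(-2622 + 138 \left(-10 - 36\right)^{3}\right)}{-21647} = \left(285 - \left(-2622 + 138 \left(-46\right)^{3}\right)\right) \left(- \frac{1}{21647}\right) = \left(285 + \left(2622 - -13432368\right)\right) \left(- \frac{1}{21647}\right) = \left(285 + \left(2622 + 13432368\right)\right) \left(- \frac{1}{21647}\right) = \left(285 + 13434990\right) \left(- \frac{1}{21647}\right) = 13435275 \left(- \frac{1}{21647}\right) = - \frac{13435275}{21647}$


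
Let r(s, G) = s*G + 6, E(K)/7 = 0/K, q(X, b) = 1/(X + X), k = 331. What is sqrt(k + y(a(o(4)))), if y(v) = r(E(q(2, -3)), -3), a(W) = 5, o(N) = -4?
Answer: sqrt(337) ≈ 18.358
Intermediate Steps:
q(X, b) = 1/(2*X)
E(K) = 0 (E(K) = 7*(0/K) = 7*0 = 0)
r(s, G) = 6 + G*s (r(s, G) = G*s + 6 = 6 + G*s)
y(v) = 6 (y(v) = 6 - 3*0 = 6 + 0 = 6)
sqrt(k + y(a(o(4)))) = sqrt(331 + 6) = sqrt(337)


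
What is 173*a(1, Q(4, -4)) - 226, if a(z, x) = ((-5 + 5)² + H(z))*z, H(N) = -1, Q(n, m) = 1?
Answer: -399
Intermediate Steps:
a(z, x) = -z (a(z, x) = ((-5 + 5)² - 1)*z = (0² - 1)*z = (0 - 1)*z = -z)
173*a(1, Q(4, -4)) - 226 = 173*(-1*1) - 226 = 173*(-1) - 226 = -173 - 226 = -399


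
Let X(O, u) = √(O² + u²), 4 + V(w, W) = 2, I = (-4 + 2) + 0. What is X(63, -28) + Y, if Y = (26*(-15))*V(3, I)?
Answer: 780 + 7*√97 ≈ 848.94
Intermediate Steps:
I = -2 (I = -2 + 0 = -2)
V(w, W) = -2 (V(w, W) = -4 + 2 = -2)
Y = 780 (Y = (26*(-15))*(-2) = -390*(-2) = 780)
X(63, -28) + Y = √(63² + (-28)²) + 780 = √(3969 + 784) + 780 = √4753 + 780 = 7*√97 + 780 = 780 + 7*√97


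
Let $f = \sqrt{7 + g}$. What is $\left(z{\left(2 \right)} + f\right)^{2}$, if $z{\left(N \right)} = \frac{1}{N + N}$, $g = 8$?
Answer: $\frac{241}{16} + \frac{\sqrt{15}}{2} \approx 16.999$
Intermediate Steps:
$z{\left(N \right)} = \frac{1}{2 N}$
$f = \sqrt{15}$ ($f = \sqrt{7 + 8} = \sqrt{15} \approx 3.873$)
$\left(z{\left(2 \right)} + f\right)^{2} = \left(\frac{1}{2 \cdot 2} + \sqrt{15}\right)^{2} = \left(\frac{1}{2} \cdot \frac{1}{2} + \sqrt{15}\right)^{2} = \left(\frac{1}{4} + \sqrt{15}\right)^{2}$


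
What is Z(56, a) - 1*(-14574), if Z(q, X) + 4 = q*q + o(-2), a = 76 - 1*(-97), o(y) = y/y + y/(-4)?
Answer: 35415/2 ≈ 17708.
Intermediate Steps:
o(y) = 1 - y/4 (o(y) = 1 + y*(-¼) = 1 - y/4)
a = 173 (a = 76 + 97 = 173)
Z(q, X) = -5/2 + q² (Z(q, X) = -4 + (q*q + (1 - ¼*(-2))) = -4 + (q² + (1 + ½)) = -4 + (q² + 3/2) = -4 + (3/2 + q²) = -5/2 + q²)
Z(56, a) - 1*(-14574) = (-5/2 + 56²) - 1*(-14574) = (-5/2 + 3136) + 14574 = 6267/2 + 14574 = 35415/2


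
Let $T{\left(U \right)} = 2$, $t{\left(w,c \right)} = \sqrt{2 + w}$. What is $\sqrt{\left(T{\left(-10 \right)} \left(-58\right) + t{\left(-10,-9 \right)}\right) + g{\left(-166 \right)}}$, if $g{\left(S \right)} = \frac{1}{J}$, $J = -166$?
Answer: $\frac{\sqrt{-3196662 + 55112 i \sqrt{2}}}{166} \approx 0.13129 + 10.771 i$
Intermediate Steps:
$g{\left(S \right)} = - \frac{1}{166}$ ($g{\left(S \right)} = \frac{1}{-166} = - \frac{1}{166}$)
$\sqrt{\left(T{\left(-10 \right)} \left(-58\right) + t{\left(-10,-9 \right)}\right) + g{\left(-166 \right)}} = \sqrt{\left(2 \left(-58\right) + \sqrt{2 - 10}\right) - \frac{1}{166}} = \sqrt{\left(-116 + \sqrt{-8}\right) - \frac{1}{166}} = \sqrt{\left(-116 + 2 i \sqrt{2}\right) - \frac{1}{166}} = \sqrt{- \frac{19257}{166} + 2 i \sqrt{2}}$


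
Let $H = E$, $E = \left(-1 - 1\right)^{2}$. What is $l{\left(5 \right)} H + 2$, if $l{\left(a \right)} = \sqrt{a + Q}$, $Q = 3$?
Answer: $2 + 8 \sqrt{2} \approx 13.314$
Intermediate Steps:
$l{\left(a \right)} = \sqrt{3 + a}$ ($l{\left(a \right)} = \sqrt{a + 3} = \sqrt{3 + a}$)
$E = 4$ ($E = \left(-2\right)^{2} = 4$)
$H = 4$
$l{\left(5 \right)} H + 2 = \sqrt{3 + 5} \cdot 4 + 2 = \sqrt{8} \cdot 4 + 2 = 2 \sqrt{2} \cdot 4 + 2 = 8 \sqrt{2} + 2 = 2 + 8 \sqrt{2}$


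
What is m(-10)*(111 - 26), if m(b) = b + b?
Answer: -1700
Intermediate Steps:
m(b) = 2*b
m(-10)*(111 - 26) = (2*(-10))*(111 - 26) = -20*85 = -1700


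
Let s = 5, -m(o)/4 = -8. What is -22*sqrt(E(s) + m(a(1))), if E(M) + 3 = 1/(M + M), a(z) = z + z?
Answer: -11*sqrt(2910)/5 ≈ -118.68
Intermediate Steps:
a(z) = 2*z
m(o) = 32 (m(o) = -4*(-8) = 32)
E(M) = -3 + 1/(2*M) (E(M) = -3 + 1/(M + M) = -3 + 1/(2*M))
-22*sqrt(E(s) + m(a(1))) = -22*sqrt((-3 + (1/2)/5) + 32) = -22*sqrt((-3 + (1/2)*(1/5)) + 32) = -22*sqrt((-3 + 1/10) + 32) = -22*sqrt(-29/10 + 32) = -11*sqrt(2910)/5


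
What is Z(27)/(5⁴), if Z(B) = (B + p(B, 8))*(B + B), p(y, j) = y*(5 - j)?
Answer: -2916/625 ≈ -4.6656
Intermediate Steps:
Z(B) = -4*B² (Z(B) = (B + B*(5 - 1*8))*(B + B) = (B + B*(5 - 8))*(2*B) = (B + B*(-3))*(2*B) = (B - 3*B)*(2*B) = (-2*B)*(2*B) = -4*B²)
Z(27)/(5⁴) = (-4*27²)/(5⁴) = -4*729/625 = -2916*1/625 = -2916/625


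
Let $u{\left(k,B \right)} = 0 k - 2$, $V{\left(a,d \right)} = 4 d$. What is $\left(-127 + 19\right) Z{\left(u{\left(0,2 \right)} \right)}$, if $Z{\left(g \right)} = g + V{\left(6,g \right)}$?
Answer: $1080$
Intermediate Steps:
$u{\left(k,B \right)} = -2$ ($u{\left(k,B \right)} = 0 - 2 = -2$)
$Z{\left(g \right)} = 5 g$ ($Z{\left(g \right)} = g + 4 g = 5 g$)
$\left(-127 + 19\right) Z{\left(u{\left(0,2 \right)} \right)} = \left(-127 + 19\right) 5 \left(-2\right) = \left(-108\right) \left(-10\right) = 1080$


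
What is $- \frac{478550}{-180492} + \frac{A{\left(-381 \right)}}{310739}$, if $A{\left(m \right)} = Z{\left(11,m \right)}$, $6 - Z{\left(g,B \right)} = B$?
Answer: $\frac{5722076879}{2157150138} \approx 2.6526$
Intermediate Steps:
$Z{\left(g,B \right)} = 6 - B$
$A{\left(m \right)} = 6 - m$
$- \frac{478550}{-180492} + \frac{A{\left(-381 \right)}}{310739} = - \frac{478550}{-180492} + \frac{6 - -381}{310739} = \left(-478550\right) \left(- \frac{1}{180492}\right) + \left(6 + 381\right) \frac{1}{310739} = \frac{239275}{90246} + 387 \cdot \frac{1}{310739} = \frac{239275}{90246} + \frac{387}{310739} = \frac{5722076879}{2157150138}$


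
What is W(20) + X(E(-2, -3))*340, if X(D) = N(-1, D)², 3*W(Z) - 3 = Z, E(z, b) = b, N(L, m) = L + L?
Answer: 4103/3 ≈ 1367.7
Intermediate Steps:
N(L, m) = 2*L
W(Z) = 1 + Z/3
X(D) = 4 (X(D) = (2*(-1))² = (-2)² = 4)
W(20) + X(E(-2, -3))*340 = (1 + (⅓)*20) + 4*340 = (1 + 20/3) + 1360 = 23/3 + 1360 = 4103/3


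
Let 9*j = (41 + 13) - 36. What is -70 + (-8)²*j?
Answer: 58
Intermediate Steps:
j = 2 (j = ((41 + 13) - 36)/9 = (54 - 36)/9 = (⅑)*18 = 2)
-70 + (-8)²*j = -70 + (-8)²*2 = -70 + 64*2 = -70 + 128 = 58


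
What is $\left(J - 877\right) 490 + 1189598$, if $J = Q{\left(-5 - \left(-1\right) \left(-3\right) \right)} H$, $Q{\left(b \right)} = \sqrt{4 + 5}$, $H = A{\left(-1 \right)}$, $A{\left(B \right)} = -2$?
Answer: $756928$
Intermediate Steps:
$H = -2$
$Q{\left(b \right)} = 3$ ($Q{\left(b \right)} = \sqrt{9} = 3$)
$J = -6$ ($J = 3 \left(-2\right) = -6$)
$\left(J - 877\right) 490 + 1189598 = \left(-6 - 877\right) 490 + 1189598 = \left(-883\right) 490 + 1189598 = -432670 + 1189598 = 756928$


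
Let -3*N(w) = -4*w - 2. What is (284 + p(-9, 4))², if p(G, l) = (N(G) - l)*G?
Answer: 178084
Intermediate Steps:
N(w) = ⅔ + 4*w/3 (N(w) = -(-4*w - 2)/3 = -(-2 - 4*w)/3 = ⅔ + 4*w/3)
p(G, l) = G*(⅔ - l + 4*G/3) (p(G, l) = ((⅔ + 4*G/3) - l)*G = (⅔ - l + 4*G/3)*G = G*(⅔ - l + 4*G/3))
(284 + p(-9, 4))² = (284 + (⅓)*(-9)*(2 - 3*4 + 4*(-9)))² = (284 + (⅓)*(-9)*(2 - 12 - 36))² = (284 + (⅓)*(-9)*(-46))² = (284 + 138)² = 422² = 178084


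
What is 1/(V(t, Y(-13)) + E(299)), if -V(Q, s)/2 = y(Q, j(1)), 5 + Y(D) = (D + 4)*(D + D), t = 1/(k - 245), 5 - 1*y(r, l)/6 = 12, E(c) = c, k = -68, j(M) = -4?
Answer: 1/383 ≈ 0.0026110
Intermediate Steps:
y(r, l) = -42 (y(r, l) = 30 - 6*12 = 30 - 72 = -42)
t = -1/313 (t = 1/(-68 - 245) = 1/(-313) = -1/313 ≈ -0.0031949)
Y(D) = -5 + 2*D*(4 + D) (Y(D) = -5 + (D + 4)*(D + D) = -5 + (4 + D)*(2*D) = -5 + 2*D*(4 + D))
V(Q, s) = 84 (V(Q, s) = -2*(-42) = 84)
1/(V(t, Y(-13)) + E(299)) = 1/(84 + 299) = 1/383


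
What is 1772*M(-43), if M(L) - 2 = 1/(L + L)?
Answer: 151506/43 ≈ 3523.4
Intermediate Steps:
M(L) = 2 + 1/(2*L) (M(L) = 2 + 1/(L + L) = 2 + 1/(2*L))
1772*M(-43) = 1772*(2 + (1/2)/(-43)) = 1772*(2 + (1/2)*(-1/43)) = 1772*(2 - 1/86) = 1772*(171/86) = 151506/43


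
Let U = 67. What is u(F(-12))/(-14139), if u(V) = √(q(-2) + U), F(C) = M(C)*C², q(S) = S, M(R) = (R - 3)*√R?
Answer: -√65/14139 ≈ -0.00057021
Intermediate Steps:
M(R) = √R*(-3 + R) (M(R) = (-3 + R)*√R = √R*(-3 + R))
F(C) = C^(5/2)*(-3 + C) (F(C) = (√C*(-3 + C))*C² = C^(5/2)*(-3 + C))
u(V) = √65 (u(V) = √(-2 + 67) = √65)
u(F(-12))/(-14139) = √65/(-14139) = √65*(-1/14139) = -√65/14139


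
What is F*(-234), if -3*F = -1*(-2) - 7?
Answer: -390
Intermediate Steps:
F = 5/3 (F = -(-1*(-2) - 7)/3 = -(2 - 7)/3 = -⅓*(-5) = 5/3 ≈ 1.6667)
F*(-234) = (5/3)*(-234) = -390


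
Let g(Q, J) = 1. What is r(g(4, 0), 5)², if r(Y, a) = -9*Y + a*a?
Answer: 256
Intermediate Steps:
r(Y, a) = a² - 9*Y (r(Y, a) = -9*Y + a² = a² - 9*Y)
r(g(4, 0), 5)² = (5² - 9*1)² = (25 - 9)² = 16² = 256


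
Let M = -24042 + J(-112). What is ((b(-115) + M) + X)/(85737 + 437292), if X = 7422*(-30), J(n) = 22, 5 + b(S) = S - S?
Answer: -246685/523029 ≈ -0.47165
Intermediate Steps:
b(S) = -5 (b(S) = -5 + (S - S) = -5 + 0 = -5)
M = -24020 (M = -24042 + 22 = -24020)
X = -222660
((b(-115) + M) + X)/(85737 + 437292) = ((-5 - 24020) - 222660)/(85737 + 437292) = (-24025 - 222660)/523029 = -246685*1/523029 = -246685/523029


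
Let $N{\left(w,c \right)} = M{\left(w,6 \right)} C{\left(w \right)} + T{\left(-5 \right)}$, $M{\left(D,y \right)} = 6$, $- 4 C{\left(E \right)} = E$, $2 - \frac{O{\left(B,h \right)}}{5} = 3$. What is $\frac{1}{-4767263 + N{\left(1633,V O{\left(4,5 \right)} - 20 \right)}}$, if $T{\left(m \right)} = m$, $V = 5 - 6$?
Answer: $- \frac{2}{9539435} \approx -2.0966 \cdot 10^{-7}$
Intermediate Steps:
$O{\left(B,h \right)} = -5$ ($O{\left(B,h \right)} = 10 - 15 = -5$)
$V = -1$
$C{\left(E \right)} = - \frac{E}{4}$
$N{\left(w,c \right)} = -5 - \frac{3 w}{2}$ ($N{\left(w,c \right)} = 6 \left(- \frac{w}{4}\right) - 5 = - \frac{3 w}{2} - 5 = -5 - \frac{3 w}{2}$)
$\frac{1}{-4767263 + N{\left(1633,V O{\left(4,5 \right)} - 20 \right)}} = \frac{1}{-4767263 - \frac{4909}{2}} = \frac{1}{- \frac{9539435}{2}} = - \frac{2}{9539435}$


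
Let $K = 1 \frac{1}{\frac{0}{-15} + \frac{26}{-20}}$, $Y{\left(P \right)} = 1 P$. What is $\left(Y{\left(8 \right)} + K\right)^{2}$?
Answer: $\frac{8836}{169} \approx 52.284$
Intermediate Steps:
$Y{\left(P \right)} = P$
$K = - \frac{10}{13}$ ($K = 1 \frac{1}{0 \left(- \frac{1}{15}\right) + 26 \left(- \frac{1}{20}\right)} = 1 \frac{1}{0 - \frac{13}{10}} = 1 \frac{1}{- \frac{13}{10}} = 1 \left(- \frac{10}{13}\right) = - \frac{10}{13} \approx -0.76923$)
$\left(Y{\left(8 \right)} + K\right)^{2} = \left(8 - \frac{10}{13}\right)^{2} = \left(\frac{94}{13}\right)^{2} = \frac{8836}{169}$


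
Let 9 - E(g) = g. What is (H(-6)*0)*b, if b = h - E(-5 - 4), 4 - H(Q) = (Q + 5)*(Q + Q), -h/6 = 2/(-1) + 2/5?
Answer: 0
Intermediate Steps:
E(g) = 9 - g
h = 48/5 (h = -6*(2/(-1) + 2/5) = -6*(2*(-1) + 2*(⅕)) = -6*(-2 + ⅖) = -6*(-8/5) = 48/5 ≈ 9.6000)
H(Q) = 4 - 2*Q*(5 + Q) (H(Q) = 4 - (Q + 5)*(Q + Q) = 4 - (5 + Q)*2*Q = 4 - 2*Q*(5 + Q))
b = -42/5 (b = 48/5 - (9 - (-5 - 4)) = 48/5 - (9 - 1*(-9)) = 48/5 - (9 + 9) = 48/5 - 1*18 = 48/5 - 18 = -42/5 ≈ -8.4000)
(H(-6)*0)*b = ((4 - 10*(-6) - 2*(-6)²)*0)*(-42/5) = ((4 + 60 - 2*36)*0)*(-42/5) = ((4 + 60 - 72)*0)*(-42/5) = -8*0*(-42/5) = 0*(-42/5) = 0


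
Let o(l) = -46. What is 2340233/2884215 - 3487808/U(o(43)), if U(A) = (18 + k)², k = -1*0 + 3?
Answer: -3352852035989/423979605 ≈ -7908.0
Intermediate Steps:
k = 3 (k = 0 + 3 = 3)
U(A) = 441 (U(A) = (18 + 3)² = 21² = 441)
2340233/2884215 - 3487808/U(o(43)) = 2340233/2884215 - 3487808/441 = -3352852035989/423979605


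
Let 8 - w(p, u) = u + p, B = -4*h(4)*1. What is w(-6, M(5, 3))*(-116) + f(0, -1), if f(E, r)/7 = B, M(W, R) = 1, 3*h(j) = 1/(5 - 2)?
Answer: -13600/9 ≈ -1511.1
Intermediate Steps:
h(j) = ⅑ (h(j) = 1/(3*(5 - 2)) = (⅓)/3 = (⅓)*(⅓) = ⅑)
B = -4/9 (B = -4*⅑*1 = -4/9*1 = -4/9 ≈ -0.44444)
f(E, r) = -28/9 (f(E, r) = 7*(-4/9) = -28/9)
w(p, u) = 8 - p - u (w(p, u) = 8 - (u + p) = 8 - (p + u) = 8 + (-p - u) = 8 - p - u)
w(-6, M(5, 3))*(-116) + f(0, -1) = (8 - 1*(-6) - 1*1)*(-116) - 28/9 = (8 + 6 - 1)*(-116) - 28/9 = 13*(-116) - 28/9 = -1508 - 28/9 = -13600/9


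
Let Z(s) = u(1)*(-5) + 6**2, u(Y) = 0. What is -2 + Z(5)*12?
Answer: 430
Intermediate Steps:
Z(s) = 36 (Z(s) = 0*(-5) + 6**2 = 0 + 36 = 36)
-2 + Z(5)*12 = -2 + 36*12 = -2 + 432 = 430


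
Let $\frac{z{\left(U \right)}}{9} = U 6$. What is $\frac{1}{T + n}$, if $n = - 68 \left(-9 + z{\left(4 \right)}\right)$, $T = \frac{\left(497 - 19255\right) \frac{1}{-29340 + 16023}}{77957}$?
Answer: $- \frac{1038153369}{14613046803286} \approx -7.1043 \cdot 10^{-5}$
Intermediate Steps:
$z{\left(U \right)} = 54 U$ ($z{\left(U \right)} = 9 U 6 = 9 \cdot 6 U = 54 U$)
$T = \frac{18758}{1038153369}$ ($T = - \frac{18758}{-13317} \cdot \frac{1}{77957} = \left(-18758\right) \left(- \frac{1}{13317}\right) \frac{1}{77957} = \frac{18758}{13317} \cdot \frac{1}{77957} = \frac{18758}{1038153369} \approx 1.8069 \cdot 10^{-5}$)
$n = -14076$ ($n = - 68 \left(-9 + 54 \cdot 4\right) = - 68 \left(-9 + 216\right) = \left(-68\right) 207 = -14076$)
$\frac{1}{T + n} = \frac{1}{\frac{18758}{1038153369} - 14076} = \frac{1}{- \frac{14613046803286}{1038153369}} = - \frac{1038153369}{14613046803286}$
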